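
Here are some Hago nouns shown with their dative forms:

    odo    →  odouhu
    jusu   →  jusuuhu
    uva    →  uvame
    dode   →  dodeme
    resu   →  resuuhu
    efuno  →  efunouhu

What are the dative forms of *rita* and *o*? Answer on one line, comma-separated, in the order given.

Looking at the last vowel of each stem: -uhu when the last vowel of the stem is a rounded vowel (*odo*, *jusu*, *resu*, *efuno*); -me when the last vowel of the stem is an unrounded vowel (*uva*, *dode*).
The last vowel of *rita* is /a/, which is an unrounded vowel, so the suffix is -me, giving *ritame*.
*o*: last vowel = /o/, a rounded vowel → -uhu → *ouhu*.

ritame, ouhu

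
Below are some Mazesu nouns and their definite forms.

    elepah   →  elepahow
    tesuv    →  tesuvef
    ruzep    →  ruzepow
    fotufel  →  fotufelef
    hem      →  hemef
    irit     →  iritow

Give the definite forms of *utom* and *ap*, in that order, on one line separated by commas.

The alternation tracks the final consonant of the stem — -ow when the stem ends in a voiceless consonant (*elepah*, *ruzep*, *irit*); -ef when the stem ends in a voiced consonant (*tesuv*, *fotufel*, *hem*).
*utom*: final consonant = /m/, voiced → -ef → *utomef*.
*ap*: final consonant = /p/, voiceless → -ow → *apow*.

utomef, apow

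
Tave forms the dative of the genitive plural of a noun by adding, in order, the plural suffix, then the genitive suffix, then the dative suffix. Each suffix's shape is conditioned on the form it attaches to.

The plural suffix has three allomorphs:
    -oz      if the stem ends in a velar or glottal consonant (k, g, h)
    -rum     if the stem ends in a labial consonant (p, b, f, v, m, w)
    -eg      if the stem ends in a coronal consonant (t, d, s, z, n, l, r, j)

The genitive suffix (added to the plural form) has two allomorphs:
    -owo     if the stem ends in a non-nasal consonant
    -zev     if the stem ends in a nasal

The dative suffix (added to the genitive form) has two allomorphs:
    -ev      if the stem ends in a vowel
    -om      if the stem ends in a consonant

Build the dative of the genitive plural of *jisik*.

jisikozowoev

*jisik*: final consonant = /k/, velar/glottal → -oz → *jisikoz*.
The plural form *jisikoz*: final consonant = /z/, non-nasal → -owo → *jisikozowo*.
The genitive form *jisikozowo* — final sound /o/ (a vowel) → -ev → *jisikozowoev*.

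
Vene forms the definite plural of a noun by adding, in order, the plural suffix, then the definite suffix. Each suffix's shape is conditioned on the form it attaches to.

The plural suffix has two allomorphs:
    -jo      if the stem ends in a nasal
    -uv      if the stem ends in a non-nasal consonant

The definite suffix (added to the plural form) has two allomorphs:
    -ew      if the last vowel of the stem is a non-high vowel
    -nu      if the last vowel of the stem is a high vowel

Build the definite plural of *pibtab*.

*pibtab* — final consonant /b/ (non-nasal) → -uv → *pibtabuv*.
The plural form *pibtabuv*: last vowel = /u/, a high vowel → -nu → *pibtabuvnu*.

pibtabuvnu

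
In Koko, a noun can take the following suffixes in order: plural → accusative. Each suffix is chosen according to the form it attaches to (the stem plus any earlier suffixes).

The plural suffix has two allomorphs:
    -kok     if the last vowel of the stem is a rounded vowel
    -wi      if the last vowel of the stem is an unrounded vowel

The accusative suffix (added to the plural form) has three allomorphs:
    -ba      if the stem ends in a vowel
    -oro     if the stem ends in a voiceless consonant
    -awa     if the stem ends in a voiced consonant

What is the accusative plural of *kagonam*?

*kagonam*: last vowel = /a/, an unrounded vowel → -wi → *kagonamwi*.
The plural form *kagonamwi* — final sound /i/ (a vowel) → -ba → *kagonamwiba*.

kagonamwiba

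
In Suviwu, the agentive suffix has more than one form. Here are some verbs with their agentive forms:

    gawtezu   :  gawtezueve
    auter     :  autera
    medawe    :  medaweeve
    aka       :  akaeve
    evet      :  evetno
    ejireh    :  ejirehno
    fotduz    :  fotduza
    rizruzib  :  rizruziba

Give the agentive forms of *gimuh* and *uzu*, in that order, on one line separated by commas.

The pattern is voicing of the final sound: -no when the stem ends in a voiceless consonant (*evet*, *ejireh*); -a when the stem ends in a voiced consonant (*auter*, *fotduz*, *rizruzib*); -eve when the stem ends in a vowel (*gawtezu*, *medawe*, *aka*).
*gimuh*: final sound = /h/, a voiceless consonant → -no → *gimuhno*.
Since the final sound of *uzu* is /u/ (a vowel), it takes -eve, giving *uzueve*.

gimuhno, uzueve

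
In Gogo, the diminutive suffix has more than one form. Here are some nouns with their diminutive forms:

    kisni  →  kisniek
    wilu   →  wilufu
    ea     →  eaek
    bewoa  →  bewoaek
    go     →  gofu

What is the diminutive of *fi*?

The suffix is conditioned by the last vowel: -fu when the last vowel of the stem is a rounded vowel (*wilu*, *go*); -ek when the last vowel of the stem is an unrounded vowel (*kisni*, *ea*, *bewoa*).
*fi* — last vowel /i/ (an unrounded vowel) → -ek → *fiek*.

fiek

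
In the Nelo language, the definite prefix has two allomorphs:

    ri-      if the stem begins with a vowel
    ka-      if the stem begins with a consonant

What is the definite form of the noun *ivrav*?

riivrav

The first sound of *ivrav* is /i/, which is a vowel, so the prefix is ri-, giving *riivrav*.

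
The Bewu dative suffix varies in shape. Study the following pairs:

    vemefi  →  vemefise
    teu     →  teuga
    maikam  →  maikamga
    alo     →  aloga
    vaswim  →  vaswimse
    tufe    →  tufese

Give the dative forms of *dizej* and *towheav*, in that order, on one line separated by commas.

The alternation tracks the last vowel of the stem — -se when the last vowel of the stem is a front vowel (*vemefi*, *vaswim*, *tufe*); -ga when the last vowel of the stem is a back vowel (*teu*, *maikam*, *alo*).
Since the last vowel of *dizej* is /e/ (a front vowel), it takes -se, giving *dizejse*.
*towheav*: last vowel = /a/, a back vowel → -ga → *towheavga*.

dizejse, towheavga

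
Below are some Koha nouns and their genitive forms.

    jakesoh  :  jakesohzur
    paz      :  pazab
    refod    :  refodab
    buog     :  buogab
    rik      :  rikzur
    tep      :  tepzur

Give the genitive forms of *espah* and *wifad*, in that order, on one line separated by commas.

The suffix is conditioned by the final consonant: -zur when the stem ends in a voiceless consonant (*jakesoh*, *rik*, *tep*); -ab when the stem ends in a voiced consonant (*paz*, *refod*, *buog*).
*espah*: final consonant = /h/, voiceless → -zur → *espahzur*.
*wifad* — final consonant /d/ (voiced) → -ab → *wifadab*.

espahzur, wifadab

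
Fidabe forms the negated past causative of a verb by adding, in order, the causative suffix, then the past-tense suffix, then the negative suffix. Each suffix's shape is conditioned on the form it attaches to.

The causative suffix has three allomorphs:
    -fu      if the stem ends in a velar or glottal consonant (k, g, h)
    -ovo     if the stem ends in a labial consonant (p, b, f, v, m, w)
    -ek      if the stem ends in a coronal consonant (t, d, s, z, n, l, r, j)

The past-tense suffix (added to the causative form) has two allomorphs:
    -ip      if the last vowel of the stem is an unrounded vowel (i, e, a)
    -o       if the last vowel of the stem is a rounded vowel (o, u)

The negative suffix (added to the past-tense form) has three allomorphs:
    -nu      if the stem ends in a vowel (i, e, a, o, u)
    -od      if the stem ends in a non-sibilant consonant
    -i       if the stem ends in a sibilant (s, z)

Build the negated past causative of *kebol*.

kebolekipod

*kebol* — final consonant /l/ (coronal) → -ek → *kebolek*.
The causative form *kebolek* — last vowel /e/ (an unrounded vowel) → -ip → *kebolekip*.
The past-tense form *kebolekip*: final sound = /p/, a non-sibilant consonant → -od → *kebolekipod*.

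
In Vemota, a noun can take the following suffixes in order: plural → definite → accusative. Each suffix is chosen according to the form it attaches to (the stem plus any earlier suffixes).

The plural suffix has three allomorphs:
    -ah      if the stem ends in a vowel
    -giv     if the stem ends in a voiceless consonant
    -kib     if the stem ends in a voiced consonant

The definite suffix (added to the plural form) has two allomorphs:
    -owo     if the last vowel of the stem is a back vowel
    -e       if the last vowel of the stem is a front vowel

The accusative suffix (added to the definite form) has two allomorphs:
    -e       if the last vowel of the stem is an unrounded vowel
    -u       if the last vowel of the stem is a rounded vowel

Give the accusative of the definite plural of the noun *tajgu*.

tajguahowou

*tajgu*: final sound = /u/, a vowel → -ah → *tajguah*.
Since the last vowel of the plural form *tajguah* is /a/ (a back vowel), it takes -owo, giving *tajguahowo*.
The definite form *tajguahowo*: last vowel = /o/, a rounded vowel → -u → *tajguahowou*.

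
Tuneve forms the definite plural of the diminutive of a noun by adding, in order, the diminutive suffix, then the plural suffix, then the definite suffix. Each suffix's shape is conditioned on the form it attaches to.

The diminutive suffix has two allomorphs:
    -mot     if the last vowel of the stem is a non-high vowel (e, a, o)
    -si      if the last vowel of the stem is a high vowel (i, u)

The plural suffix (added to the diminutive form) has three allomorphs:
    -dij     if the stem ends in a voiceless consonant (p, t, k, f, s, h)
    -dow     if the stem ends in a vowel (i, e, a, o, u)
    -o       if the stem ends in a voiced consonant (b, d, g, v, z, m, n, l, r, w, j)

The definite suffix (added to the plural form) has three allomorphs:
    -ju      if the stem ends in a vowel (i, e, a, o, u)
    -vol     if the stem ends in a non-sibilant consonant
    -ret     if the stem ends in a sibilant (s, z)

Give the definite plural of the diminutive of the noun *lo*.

*lo*: last vowel = /o/, a non-high vowel → -mot → *lomot*.
Since the final sound of the diminutive form *lomot* is /t/ (a voiceless consonant), it takes -dij, giving *lomotdij*.
The plural form *lomotdij* — final sound /j/ (a non-sibilant consonant) → -vol → *lomotdijvol*.

lomotdijvol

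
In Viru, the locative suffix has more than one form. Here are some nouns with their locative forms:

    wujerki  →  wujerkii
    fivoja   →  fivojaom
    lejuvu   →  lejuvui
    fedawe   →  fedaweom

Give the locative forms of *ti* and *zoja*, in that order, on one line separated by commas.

The suffix is conditioned by the last vowel: -i when the last vowel of the stem is a high vowel (*wujerki*, *lejuvu*); -om when the last vowel of the stem is a non-high vowel (*fivoja*, *fedawe*).
The last vowel of *ti* is /i/, which is a high vowel, so the suffix is -i, giving *tii*.
Since the last vowel of *zoja* is /a/ (a non-high vowel), it takes -om, giving *zojaom*.

tii, zojaom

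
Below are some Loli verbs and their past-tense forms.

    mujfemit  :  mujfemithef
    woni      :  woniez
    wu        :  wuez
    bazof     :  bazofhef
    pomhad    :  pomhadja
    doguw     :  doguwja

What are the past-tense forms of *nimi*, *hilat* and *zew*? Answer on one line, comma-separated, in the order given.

Looking at the final sound of each stem: -hef when the stem ends in a voiceless consonant (*mujfemit*, *bazof*); -ja when the stem ends in a voiced consonant (*pomhad*, *doguw*); -ez when the stem ends in a vowel (*woni*, *wu*).
*nimi* — final sound /i/ (a vowel) → -ez → *nimiez*.
*hilat*: final sound = /t/, a voiceless consonant → -hef → *hilathef*.
*zew*: final sound = /w/, a voiced consonant → -ja → *zewja*.

nimiez, hilathef, zewja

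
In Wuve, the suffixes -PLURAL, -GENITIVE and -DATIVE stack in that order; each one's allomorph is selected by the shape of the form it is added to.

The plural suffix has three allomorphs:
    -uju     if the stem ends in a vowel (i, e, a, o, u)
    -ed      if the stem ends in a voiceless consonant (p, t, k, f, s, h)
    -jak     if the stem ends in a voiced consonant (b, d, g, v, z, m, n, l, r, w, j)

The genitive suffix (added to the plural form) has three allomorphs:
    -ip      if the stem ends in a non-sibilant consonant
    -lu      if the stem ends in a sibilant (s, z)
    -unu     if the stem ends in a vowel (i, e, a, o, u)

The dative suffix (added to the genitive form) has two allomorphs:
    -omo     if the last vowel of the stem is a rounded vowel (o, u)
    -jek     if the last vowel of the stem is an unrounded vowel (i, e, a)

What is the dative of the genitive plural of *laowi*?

*laowi* — final sound /i/ (a vowel) → -uju → *laowiuju*.
The plural form *laowiuju* — final sound /u/ (a vowel) → -unu → *laowiujuunu*.
The genitive form *laowiujuunu*: last vowel = /u/, a rounded vowel → -omo → *laowiujuunuomo*.

laowiujuunuomo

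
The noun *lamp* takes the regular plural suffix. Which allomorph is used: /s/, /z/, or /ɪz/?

/s/

The stem *lamp* ends in a voiceless non-sibilant consonant.
The plural suffix surfaces as /ɪz/ after sibilants, /s/ after other voiceless consonants, and /z/ after other voiced sounds.
So the plural -s on *lamp* is pronounced /s/.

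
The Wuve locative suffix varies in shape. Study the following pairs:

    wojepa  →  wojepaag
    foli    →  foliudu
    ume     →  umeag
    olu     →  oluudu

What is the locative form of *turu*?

Looking at the last vowel of each stem: -udu when the last vowel of the stem is a high vowel (*foli*, *olu*); -ag when the last vowel of the stem is a non-high vowel (*wojepa*, *ume*).
*turu* — last vowel /u/ (a high vowel) → -udu → *turuudu*.

turuudu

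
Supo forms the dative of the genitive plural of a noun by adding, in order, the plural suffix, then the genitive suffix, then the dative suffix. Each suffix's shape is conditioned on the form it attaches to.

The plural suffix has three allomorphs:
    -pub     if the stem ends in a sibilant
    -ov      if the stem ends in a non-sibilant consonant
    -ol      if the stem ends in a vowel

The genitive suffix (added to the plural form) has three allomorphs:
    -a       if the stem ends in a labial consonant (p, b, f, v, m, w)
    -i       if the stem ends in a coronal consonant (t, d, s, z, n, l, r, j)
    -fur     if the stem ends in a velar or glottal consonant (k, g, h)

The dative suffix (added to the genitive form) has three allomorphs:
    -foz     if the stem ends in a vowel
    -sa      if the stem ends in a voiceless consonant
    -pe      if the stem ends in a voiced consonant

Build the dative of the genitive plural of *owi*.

*owi* — final sound /i/ (a vowel) → -ol → *owiol*.
The plural form *owiol* — final consonant /l/ (coronal) → -i → *owioli*.
The genitive form *owioli*: final sound = /i/, a vowel → -foz → *owiolifoz*.

owiolifoz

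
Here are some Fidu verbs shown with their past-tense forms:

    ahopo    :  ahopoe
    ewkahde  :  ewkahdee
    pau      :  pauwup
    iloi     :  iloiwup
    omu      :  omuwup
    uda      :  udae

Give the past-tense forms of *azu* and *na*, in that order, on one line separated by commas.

Looking at the last vowel of each stem: -wup when the last vowel of the stem is a high vowel (*pau*, *iloi*, *omu*); -e when the last vowel of the stem is a non-high vowel (*ahopo*, *ewkahde*, *uda*).
Since the last vowel of *azu* is /u/ (a high vowel), it takes -wup, giving *azuwup*.
*na*: last vowel = /a/, a non-high vowel → -e → *nae*.

azuwup, nae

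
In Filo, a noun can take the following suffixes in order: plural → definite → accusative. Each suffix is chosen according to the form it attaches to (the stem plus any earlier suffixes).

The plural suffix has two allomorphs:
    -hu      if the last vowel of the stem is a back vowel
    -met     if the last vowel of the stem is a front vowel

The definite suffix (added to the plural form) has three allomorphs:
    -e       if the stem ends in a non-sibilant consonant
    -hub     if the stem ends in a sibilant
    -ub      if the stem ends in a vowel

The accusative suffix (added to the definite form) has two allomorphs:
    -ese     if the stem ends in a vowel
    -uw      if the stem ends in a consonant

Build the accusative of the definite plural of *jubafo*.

jubafohuubuw

*jubafo*: last vowel = /o/, a back vowel → -hu → *jubafohu*.
The final sound of the plural form *jubafohu* is /u/, which is a vowel, so the definite suffix is -ub, giving *jubafohuub*.
The definite form *jubafohuub*: final sound = /b/, a consonant → -uw → *jubafohuubuw*.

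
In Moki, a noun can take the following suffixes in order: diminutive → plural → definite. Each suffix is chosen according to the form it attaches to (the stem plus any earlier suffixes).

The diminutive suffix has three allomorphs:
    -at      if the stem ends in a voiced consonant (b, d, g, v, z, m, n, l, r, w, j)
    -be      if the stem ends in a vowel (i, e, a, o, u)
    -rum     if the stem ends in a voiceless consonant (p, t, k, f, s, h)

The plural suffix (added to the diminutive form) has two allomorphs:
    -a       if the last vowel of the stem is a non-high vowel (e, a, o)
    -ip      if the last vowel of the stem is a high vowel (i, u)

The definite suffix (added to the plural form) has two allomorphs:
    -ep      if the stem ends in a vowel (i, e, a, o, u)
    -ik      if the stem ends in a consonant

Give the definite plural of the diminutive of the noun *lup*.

*lup*: final sound = /p/, a voiceless consonant → -rum → *luprum*.
The diminutive form *luprum* — last vowel /u/ (a high vowel) → -ip → *luprumip*.
Since the final sound of the plural form *luprumip* is /p/ (a consonant), it takes -ik, giving *luprumipik*.

luprumipik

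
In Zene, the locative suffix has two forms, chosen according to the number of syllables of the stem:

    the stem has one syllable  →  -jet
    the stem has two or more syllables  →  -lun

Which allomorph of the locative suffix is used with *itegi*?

-lun

*itegi* has 3 syllables, so the suffix is -lun.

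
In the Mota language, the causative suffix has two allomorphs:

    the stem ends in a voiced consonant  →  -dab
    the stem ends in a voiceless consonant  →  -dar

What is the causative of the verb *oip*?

oipdar

*oip* — final consonant /p/ (voiceless) → -dar → *oipdar*.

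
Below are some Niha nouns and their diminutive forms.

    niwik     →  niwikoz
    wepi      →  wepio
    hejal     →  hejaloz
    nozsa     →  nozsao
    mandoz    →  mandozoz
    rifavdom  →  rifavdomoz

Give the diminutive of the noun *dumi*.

The pattern is consonant vs. vowel: -oz when the stem ends in a consonant (*niwik*, *hejal*, *mandoz*, *rifavdom*); -o when the stem ends in a vowel (*wepi*, *nozsa*).
*dumi*: final sound = /i/, a vowel → -o → *dumio*.

dumio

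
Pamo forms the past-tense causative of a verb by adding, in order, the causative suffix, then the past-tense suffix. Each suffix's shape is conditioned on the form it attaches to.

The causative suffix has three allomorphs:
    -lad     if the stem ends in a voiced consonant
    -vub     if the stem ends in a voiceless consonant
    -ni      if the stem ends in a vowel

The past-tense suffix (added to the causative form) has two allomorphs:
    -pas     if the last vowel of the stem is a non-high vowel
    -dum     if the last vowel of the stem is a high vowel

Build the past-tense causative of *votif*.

votifvubdum

*votif*: final sound = /f/, a voiceless consonant → -vub → *votifvub*.
Since the last vowel of the causative form *votifvub* is /u/ (a high vowel), it takes -dum, giving *votifvubdum*.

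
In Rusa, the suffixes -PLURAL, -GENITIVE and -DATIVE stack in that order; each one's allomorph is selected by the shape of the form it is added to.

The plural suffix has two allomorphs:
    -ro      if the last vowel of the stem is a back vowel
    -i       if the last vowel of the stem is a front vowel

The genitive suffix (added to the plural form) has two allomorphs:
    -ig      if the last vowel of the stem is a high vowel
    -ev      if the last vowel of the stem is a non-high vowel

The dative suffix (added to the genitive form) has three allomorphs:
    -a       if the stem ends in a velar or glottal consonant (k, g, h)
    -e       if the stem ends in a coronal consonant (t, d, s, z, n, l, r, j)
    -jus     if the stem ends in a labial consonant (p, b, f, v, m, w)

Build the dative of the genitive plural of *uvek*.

*uvek* — last vowel /e/ (a front vowel) → -i → *uveki*.
The last vowel of the plural form *uveki* is /i/, which is a high vowel, so the genitive suffix is -ig, giving *uvekiig*.
The genitive form *uvekiig* — final consonant /g/ (velar/glottal) → -a → *uvekiiga*.

uvekiiga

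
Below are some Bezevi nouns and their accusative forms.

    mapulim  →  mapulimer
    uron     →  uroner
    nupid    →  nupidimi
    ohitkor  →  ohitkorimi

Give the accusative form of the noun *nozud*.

The pattern is nasality of the final consonant: -er when the stem ends in a nasal (*mapulim*, *uron*); -imi when the stem ends in a non-nasal consonant (*nupid*, *ohitkor*).
*nozud* — final consonant /d/ (non-nasal) → -imi → *nozudimi*.

nozudimi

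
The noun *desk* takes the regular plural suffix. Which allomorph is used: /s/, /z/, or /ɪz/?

The stem *desk* ends in a voiceless non-sibilant consonant.
The plural suffix surfaces as /ɪz/ after sibilants, /s/ after other voiceless consonants, and /z/ after other voiced sounds.
So the plural -s on *desk* is pronounced /s/.

/s/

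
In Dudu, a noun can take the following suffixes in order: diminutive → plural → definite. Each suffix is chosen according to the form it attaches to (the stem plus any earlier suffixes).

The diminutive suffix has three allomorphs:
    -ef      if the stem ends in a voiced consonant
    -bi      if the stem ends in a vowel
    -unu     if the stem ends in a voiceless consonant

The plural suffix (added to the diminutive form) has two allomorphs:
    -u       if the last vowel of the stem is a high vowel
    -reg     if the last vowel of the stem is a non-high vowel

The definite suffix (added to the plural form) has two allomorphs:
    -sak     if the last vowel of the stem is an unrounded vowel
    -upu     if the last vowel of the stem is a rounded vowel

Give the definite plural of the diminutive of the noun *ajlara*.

*ajlara* — final sound /a/ (a vowel) → -bi → *ajlarabi*.
The last vowel of the diminutive form *ajlarabi* is /i/, which is a high vowel, so the plural suffix is -u, giving *ajlarabiu*.
The last vowel of the plural form *ajlarabiu* is /u/, which is a rounded vowel, so the definite suffix is -upu, giving *ajlarabiuupu*.

ajlarabiuupu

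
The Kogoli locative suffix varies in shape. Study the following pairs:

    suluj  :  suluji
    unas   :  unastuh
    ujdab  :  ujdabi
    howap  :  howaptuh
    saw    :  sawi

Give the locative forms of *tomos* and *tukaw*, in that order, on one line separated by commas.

tomostuh, tukawi

The suffix is conditioned by the final consonant: -tuh when the stem ends in a voiceless consonant (*unas*, *howap*); -i when the stem ends in a voiced consonant (*suluj*, *ujdab*, *saw*).
*tomos*: final consonant = /s/, voiceless → -tuh → *tomostuh*.
The final consonant of *tukaw* is /w/, which is voiced, so the suffix is -i, giving *tukawi*.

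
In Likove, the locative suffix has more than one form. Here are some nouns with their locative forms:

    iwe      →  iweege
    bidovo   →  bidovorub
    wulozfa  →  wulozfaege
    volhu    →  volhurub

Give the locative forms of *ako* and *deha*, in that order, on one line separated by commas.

akorub, dehaege

The alternation tracks the last vowel of the stem — -rub when the last vowel of the stem is a rounded vowel (*bidovo*, *volhu*); -ege when the last vowel of the stem is an unrounded vowel (*iwe*, *wulozfa*).
*ako* — last vowel /o/ (a rounded vowel) → -rub → *akorub*.
*deha* — last vowel /a/ (an unrounded vowel) → -ege → *dehaege*.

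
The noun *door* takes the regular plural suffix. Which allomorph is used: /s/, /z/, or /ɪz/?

The stem *door* ends in a voiced non-sibilant sound.
The plural suffix surfaces as /ɪz/ after sibilants, /s/ after other voiceless consonants, and /z/ after other voiced sounds.
So the plural -s on *door* is pronounced /z/.

/z/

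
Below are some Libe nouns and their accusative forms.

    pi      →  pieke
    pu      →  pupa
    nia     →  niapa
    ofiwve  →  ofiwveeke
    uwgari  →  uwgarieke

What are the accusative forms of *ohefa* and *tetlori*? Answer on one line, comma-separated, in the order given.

ohefapa, tetlorieke

The pattern is front/back vowel harmony: -eke when the last vowel of the stem is a front vowel (*pi*, *ofiwve*, *uwgari*); -pa when the last vowel of the stem is a back vowel (*pu*, *nia*).
*ohefa*: last vowel = /a/, a back vowel → -pa → *ohefapa*.
The last vowel of *tetlori* is /i/, which is a front vowel, so the suffix is -eke, giving *tetlorieke*.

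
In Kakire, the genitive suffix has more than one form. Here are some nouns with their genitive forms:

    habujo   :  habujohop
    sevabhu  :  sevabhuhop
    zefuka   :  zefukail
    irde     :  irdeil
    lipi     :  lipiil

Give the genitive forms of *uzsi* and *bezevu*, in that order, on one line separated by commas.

The pattern is rounding harmony: -hop when the last vowel of the stem is a rounded vowel (*habujo*, *sevabhu*); -il when the last vowel of the stem is an unrounded vowel (*zefuka*, *irde*, *lipi*).
Since the last vowel of *uzsi* is /i/ (an unrounded vowel), it takes -il, giving *uzsiil*.
The last vowel of *bezevu* is /u/, which is a rounded vowel, so the suffix is -hop, giving *bezevuhop*.

uzsiil, bezevuhop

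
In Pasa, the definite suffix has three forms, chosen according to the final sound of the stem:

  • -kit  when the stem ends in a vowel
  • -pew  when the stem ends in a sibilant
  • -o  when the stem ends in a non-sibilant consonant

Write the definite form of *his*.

hispew

*his* — final sound /s/ (a sibilant) → -pew → *hispew*.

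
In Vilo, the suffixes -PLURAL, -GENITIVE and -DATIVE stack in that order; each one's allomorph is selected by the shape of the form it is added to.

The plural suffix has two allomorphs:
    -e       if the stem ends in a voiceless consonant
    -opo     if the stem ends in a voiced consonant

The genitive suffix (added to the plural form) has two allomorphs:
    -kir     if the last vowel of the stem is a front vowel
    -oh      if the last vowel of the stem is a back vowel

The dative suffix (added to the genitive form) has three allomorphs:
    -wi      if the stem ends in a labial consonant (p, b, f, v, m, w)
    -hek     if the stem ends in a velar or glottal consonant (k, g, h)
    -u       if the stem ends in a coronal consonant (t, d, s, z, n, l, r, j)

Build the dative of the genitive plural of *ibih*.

*ibih*: final consonant = /h/, voiceless → -e → *ibihe*.
Since the last vowel of the plural form *ibihe* is /e/ (a front vowel), it takes -kir, giving *ibihekir*.
The final consonant of the genitive form *ibihekir* is /r/, which is coronal, so the dative suffix is -u, giving *ibihekiru*.

ibihekiru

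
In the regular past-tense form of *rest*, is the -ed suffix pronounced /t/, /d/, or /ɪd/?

The stem *rest* ends in /t/ or /d/.
The -ed suffix is realized as /ɪd/ after /t, d/; as /t/ after other voiceless consonants; and as /d/ after other voiced sounds.
So -ed on *rest* is pronounced /ɪd/.

/ɪd/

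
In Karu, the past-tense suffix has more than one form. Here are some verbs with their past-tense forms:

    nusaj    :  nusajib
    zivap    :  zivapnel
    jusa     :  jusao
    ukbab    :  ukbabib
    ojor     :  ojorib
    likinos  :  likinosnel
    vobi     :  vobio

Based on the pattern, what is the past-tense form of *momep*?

The pattern is voicing of the final sound: -nel when the stem ends in a voiceless consonant (*zivap*, *likinos*); -ib when the stem ends in a voiced consonant (*nusaj*, *ukbab*, *ojor*); -o when the stem ends in a vowel (*jusa*, *vobi*).
Since the final sound of *momep* is /p/ (a voiceless consonant), it takes -nel, giving *momepnel*.

momepnel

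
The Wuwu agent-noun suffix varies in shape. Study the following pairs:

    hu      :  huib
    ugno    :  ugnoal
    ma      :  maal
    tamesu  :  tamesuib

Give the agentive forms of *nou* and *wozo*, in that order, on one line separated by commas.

The suffix is conditioned by the last vowel: -ib when the last vowel of the stem is a high vowel (*hu*, *tamesu*); -al when the last vowel of the stem is a non-high vowel (*ugno*, *ma*).
The last vowel of *nou* is /u/, which is a high vowel, so the suffix is -ib, giving *nouib*.
The last vowel of *wozo* is /o/, which is a non-high vowel, so the suffix is -al, giving *wozoal*.

nouib, wozoal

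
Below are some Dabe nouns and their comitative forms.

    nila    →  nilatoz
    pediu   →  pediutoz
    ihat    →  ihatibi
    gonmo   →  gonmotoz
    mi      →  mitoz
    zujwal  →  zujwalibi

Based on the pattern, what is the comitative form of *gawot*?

gawotibi

The alternation tracks the final sound of the stem — -ibi when the stem ends in a consonant (*ihat*, *zujwal*); -toz when the stem ends in a vowel (*nila*, *pediu*, *gonmo*, *mi*).
*gawot*: final sound = /t/, a consonant → -ibi → *gawotibi*.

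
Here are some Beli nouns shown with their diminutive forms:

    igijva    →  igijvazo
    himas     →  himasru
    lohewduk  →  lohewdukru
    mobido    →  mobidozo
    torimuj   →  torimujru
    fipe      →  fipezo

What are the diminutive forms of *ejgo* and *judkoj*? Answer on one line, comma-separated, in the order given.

ejgozo, judkojru

The pattern is consonant vs. vowel: -ru when the stem ends in a consonant (*himas*, *lohewduk*, *torimuj*); -zo when the stem ends in a vowel (*igijva*, *mobido*, *fipe*).
*ejgo*: final sound = /o/, a vowel → -zo → *ejgozo*.
*judkoj*: final sound = /j/, a consonant → -ru → *judkojru*.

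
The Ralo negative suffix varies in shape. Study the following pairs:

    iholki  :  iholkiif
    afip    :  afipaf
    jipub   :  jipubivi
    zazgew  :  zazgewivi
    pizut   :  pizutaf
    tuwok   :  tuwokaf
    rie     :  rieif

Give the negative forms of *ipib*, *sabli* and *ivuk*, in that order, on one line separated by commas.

Looking at the final sound of each stem: -af when the stem ends in a voiceless consonant (*afip*, *pizut*, *tuwok*); -ivi when the stem ends in a voiced consonant (*jipub*, *zazgew*); -if when the stem ends in a vowel (*iholki*, *rie*).
*ipib* — final sound /b/ (a voiced consonant) → -ivi → *ipibivi*.
Since the final sound of *sabli* is /i/ (a vowel), it takes -if, giving *sabliif*.
Since the final sound of *ivuk* is /k/ (a voiceless consonant), it takes -af, giving *ivukaf*.

ipibivi, sabliif, ivukaf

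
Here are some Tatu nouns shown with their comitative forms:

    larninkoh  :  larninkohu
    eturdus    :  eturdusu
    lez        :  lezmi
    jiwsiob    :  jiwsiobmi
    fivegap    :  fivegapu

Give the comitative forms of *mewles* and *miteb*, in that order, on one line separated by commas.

mewlesu, mitebmi

The suffix is conditioned by the final consonant: -u when the stem ends in a voiceless consonant (*larninkoh*, *eturdus*, *fivegap*); -mi when the stem ends in a voiced consonant (*lez*, *jiwsiob*).
*mewles*: final consonant = /s/, voiceless → -u → *mewlesu*.
*miteb*: final consonant = /b/, voiced → -mi → *mitebmi*.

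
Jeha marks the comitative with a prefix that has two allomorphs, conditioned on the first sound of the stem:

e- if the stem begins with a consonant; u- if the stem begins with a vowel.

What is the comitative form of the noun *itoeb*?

*itoeb* — first sound /i/ (a vowel) → u- → *uitoeb*.

uitoeb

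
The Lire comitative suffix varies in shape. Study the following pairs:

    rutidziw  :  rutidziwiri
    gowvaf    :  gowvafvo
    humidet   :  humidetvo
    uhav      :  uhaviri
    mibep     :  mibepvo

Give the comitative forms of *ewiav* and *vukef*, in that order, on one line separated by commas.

Looking at the final consonant of each stem: -vo when the stem ends in a voiceless consonant (*gowvaf*, *humidet*, *mibep*); -iri when the stem ends in a voiced consonant (*rutidziw*, *uhav*).
*ewiav*: final consonant = /v/, voiced → -iri → *ewiaviri*.
Since the final consonant of *vukef* is /f/ (voiceless), it takes -vo, giving *vukefvo*.

ewiaviri, vukefvo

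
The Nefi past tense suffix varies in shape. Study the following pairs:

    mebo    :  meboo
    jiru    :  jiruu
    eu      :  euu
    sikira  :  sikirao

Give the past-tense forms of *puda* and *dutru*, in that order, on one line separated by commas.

pudao, dutruu

Looking at the last vowel of each stem: -u when the last vowel of the stem is a high vowel (*jiru*, *eu*); -o when the last vowel of the stem is a non-high vowel (*mebo*, *sikira*).
*puda* — last vowel /a/ (a non-high vowel) → -o → *pudao*.
Since the last vowel of *dutru* is /u/ (a high vowel), it takes -u, giving *dutruu*.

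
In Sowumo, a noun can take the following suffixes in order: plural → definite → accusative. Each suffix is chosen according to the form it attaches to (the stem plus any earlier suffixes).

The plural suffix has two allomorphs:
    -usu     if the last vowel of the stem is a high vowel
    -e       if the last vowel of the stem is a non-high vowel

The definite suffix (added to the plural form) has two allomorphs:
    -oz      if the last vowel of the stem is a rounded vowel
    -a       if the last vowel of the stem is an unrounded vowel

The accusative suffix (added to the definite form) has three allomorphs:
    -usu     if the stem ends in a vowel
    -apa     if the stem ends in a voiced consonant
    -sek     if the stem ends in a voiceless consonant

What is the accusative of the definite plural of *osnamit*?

Since the last vowel of *osnamit* is /i/ (a high vowel), it takes -usu, giving *osnamitusu*.
The plural form *osnamitusu* — last vowel /u/ (a rounded vowel) → -oz → *osnamitusuoz*.
Since the final sound of the definite form *osnamitusuoz* is /z/ (a voiced consonant), it takes -apa, giving *osnamitusuozapa*.

osnamitusuozapa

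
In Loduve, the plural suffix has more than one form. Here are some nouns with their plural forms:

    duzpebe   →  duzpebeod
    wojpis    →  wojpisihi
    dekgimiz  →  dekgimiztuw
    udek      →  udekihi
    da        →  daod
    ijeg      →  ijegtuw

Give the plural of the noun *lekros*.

lekrosihi

The alternation tracks the final sound of the stem — -ihi when the stem ends in a voiceless consonant (*wojpis*, *udek*); -tuw when the stem ends in a voiced consonant (*dekgimiz*, *ijeg*); -od when the stem ends in a vowel (*duzpebe*, *da*).
*lekros*: final sound = /s/, a voiceless consonant → -ihi → *lekrosihi*.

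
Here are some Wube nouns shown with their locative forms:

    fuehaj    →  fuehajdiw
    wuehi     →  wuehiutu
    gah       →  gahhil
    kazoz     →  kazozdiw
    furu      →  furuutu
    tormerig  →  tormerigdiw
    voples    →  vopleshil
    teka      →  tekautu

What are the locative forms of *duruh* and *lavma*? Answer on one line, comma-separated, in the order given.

The pattern is voicing of the final sound: -hil when the stem ends in a voiceless consonant (*gah*, *voples*); -diw when the stem ends in a voiced consonant (*fuehaj*, *kazoz*, *tormerig*); -utu when the stem ends in a vowel (*wuehi*, *furu*, *teka*).
*duruh*: final sound = /h/, a voiceless consonant → -hil → *duruhhil*.
*lavma* — final sound /a/ (a vowel) → -utu → *lavmautu*.

duruhhil, lavmautu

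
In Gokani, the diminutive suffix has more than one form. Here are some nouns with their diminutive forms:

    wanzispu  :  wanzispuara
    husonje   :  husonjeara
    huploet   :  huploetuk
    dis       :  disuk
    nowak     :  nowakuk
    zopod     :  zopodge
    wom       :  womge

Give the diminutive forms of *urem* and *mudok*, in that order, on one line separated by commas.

The suffix is conditioned by the final sound: -uk when the stem ends in a voiceless consonant (*huploet*, *dis*, *nowak*); -ge when the stem ends in a voiced consonant (*zopod*, *wom*); -ara when the stem ends in a vowel (*wanzispu*, *husonje*).
The final sound of *urem* is /m/, which is a voiced consonant, so the suffix is -ge, giving *uremge*.
Since the final sound of *mudok* is /k/ (a voiceless consonant), it takes -uk, giving *mudokuk*.

uremge, mudokuk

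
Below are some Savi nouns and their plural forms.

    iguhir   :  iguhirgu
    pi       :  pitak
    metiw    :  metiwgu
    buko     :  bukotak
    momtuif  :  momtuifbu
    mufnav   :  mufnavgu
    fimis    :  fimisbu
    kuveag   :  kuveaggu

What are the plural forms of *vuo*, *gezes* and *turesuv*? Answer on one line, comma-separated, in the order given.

The alternation tracks the final sound of the stem — -bu when the stem ends in a voiceless consonant (*momtuif*, *fimis*); -gu when the stem ends in a voiced consonant (*iguhir*, *metiw*, *mufnav*, *kuveag*); -tak when the stem ends in a vowel (*pi*, *buko*).
Since the final sound of *vuo* is /o/ (a vowel), it takes -tak, giving *vuotak*.
The final sound of *gezes* is /s/, which is a voiceless consonant, so the suffix is -bu, giving *gezesbu*.
The final sound of *turesuv* is /v/, which is a voiced consonant, so the suffix is -gu, giving *turesuvgu*.

vuotak, gezesbu, turesuvgu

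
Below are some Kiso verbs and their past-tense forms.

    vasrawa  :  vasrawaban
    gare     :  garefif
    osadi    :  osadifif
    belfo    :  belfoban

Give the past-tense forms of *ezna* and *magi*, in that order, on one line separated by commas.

The pattern is front/back vowel harmony: -fif when the last vowel of the stem is a front vowel (*gare*, *osadi*); -ban when the last vowel of the stem is a back vowel (*vasrawa*, *belfo*).
Since the last vowel of *ezna* is /a/ (a back vowel), it takes -ban, giving *eznaban*.
Since the last vowel of *magi* is /i/ (a front vowel), it takes -fif, giving *magifif*.

eznaban, magifif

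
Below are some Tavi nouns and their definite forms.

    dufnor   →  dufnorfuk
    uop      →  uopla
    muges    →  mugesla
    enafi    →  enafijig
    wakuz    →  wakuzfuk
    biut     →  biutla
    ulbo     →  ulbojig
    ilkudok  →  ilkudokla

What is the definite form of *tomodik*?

The suffix is conditioned by the final sound: -la when the stem ends in a voiceless consonant (*uop*, *muges*, *biut*, *ilkudok*); -fuk when the stem ends in a voiced consonant (*dufnor*, *wakuz*); -jig when the stem ends in a vowel (*enafi*, *ulbo*).
*tomodik* — final sound /k/ (a voiceless consonant) → -la → *tomodikla*.

tomodikla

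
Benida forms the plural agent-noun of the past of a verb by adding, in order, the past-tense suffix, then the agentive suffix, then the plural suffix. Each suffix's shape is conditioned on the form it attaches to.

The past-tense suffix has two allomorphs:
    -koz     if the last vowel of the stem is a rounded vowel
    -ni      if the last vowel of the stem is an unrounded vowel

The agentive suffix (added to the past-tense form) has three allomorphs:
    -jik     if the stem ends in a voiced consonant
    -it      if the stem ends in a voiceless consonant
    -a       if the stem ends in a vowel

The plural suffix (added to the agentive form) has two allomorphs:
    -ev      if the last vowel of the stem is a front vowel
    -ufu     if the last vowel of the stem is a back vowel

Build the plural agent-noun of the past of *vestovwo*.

Since the last vowel of *vestovwo* is /o/ (a rounded vowel), it takes -koz, giving *vestovwokoz*.
Since the final sound of the past-tense form *vestovwokoz* is /z/ (a voiced consonant), it takes -jik, giving *vestovwokozjik*.
The agentive form *vestovwokozjik* — last vowel /i/ (a front vowel) → -ev → *vestovwokozjikev*.

vestovwokozjikev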